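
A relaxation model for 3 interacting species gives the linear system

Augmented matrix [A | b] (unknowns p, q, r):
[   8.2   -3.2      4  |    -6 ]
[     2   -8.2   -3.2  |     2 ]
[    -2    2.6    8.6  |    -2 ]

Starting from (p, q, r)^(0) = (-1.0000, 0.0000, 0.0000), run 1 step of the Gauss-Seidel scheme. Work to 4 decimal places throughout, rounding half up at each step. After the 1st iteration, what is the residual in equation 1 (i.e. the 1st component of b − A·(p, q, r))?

Iteration 1:
  p = (-6 - (-3.2)·0.0000 - (4)·0.0000) / (8.2) = -0.7317
  q = (2 - (2)·-0.7317 - (-3.2)·0.0000) / (-8.2) = -0.4224
  r = (-2 - (-2)·-0.7317 - (2.6)·-0.4224) / (8.6) = -0.2750
Residual b − A·x = (-0.2517, -0.8803, -0.0002)

-0.2517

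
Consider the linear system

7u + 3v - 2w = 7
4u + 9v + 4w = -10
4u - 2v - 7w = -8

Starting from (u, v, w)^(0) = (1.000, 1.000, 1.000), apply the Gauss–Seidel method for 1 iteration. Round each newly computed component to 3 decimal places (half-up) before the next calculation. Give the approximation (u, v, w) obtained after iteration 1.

(0.857, -1.936, 2.186)

Iteration 1:
  u = (7 - (3)·1.000 - (-2)·1.000) / (7) = 0.857
  v = (-10 - (4)·0.857 - (4)·1.000) / (9) = -1.936
  w = (-8 - (4)·0.857 - (-2)·-1.936) / (-7) = 2.186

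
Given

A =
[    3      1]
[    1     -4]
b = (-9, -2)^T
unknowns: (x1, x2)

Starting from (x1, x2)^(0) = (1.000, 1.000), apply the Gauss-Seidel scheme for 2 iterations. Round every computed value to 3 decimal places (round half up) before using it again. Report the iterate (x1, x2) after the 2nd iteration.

Iteration 1:
  x1 = (-9 - (1)·1.000) / (3) = -3.333
  x2 = (-2 - (1)·-3.333) / (-4) = -0.333
Iteration 2:
  x1 = (-9 - (1)·-0.333) / (3) = -2.889
  x2 = (-2 - (1)·-2.889) / (-4) = -0.222

(-2.889, -0.222)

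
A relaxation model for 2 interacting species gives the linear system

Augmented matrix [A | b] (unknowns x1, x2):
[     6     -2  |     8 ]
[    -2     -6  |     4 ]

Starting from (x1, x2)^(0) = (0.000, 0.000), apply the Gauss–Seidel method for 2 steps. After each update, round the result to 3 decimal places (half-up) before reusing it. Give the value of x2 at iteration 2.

-0.988

Iteration 1:
  x1 = (8 - (-2)·0.000) / (6) = 1.333
  x2 = (4 - (-2)·1.333) / (-6) = -1.111
Iteration 2:
  x1 = (8 - (-2)·-1.111) / (6) = 0.963
  x2 = (4 - (-2)·0.963) / (-6) = -0.988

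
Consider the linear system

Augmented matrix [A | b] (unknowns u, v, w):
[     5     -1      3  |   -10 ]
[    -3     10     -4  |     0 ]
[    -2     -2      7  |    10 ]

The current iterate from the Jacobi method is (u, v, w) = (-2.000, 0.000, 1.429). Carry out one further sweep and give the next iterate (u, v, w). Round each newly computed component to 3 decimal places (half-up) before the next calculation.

One sweep:
  u = (-10 - (-1)·0.000 - (3)·1.429) / (5) = -2.857
  v = (0 - (-3)·-2.000 - (-4)·1.429) / (10) = -0.028
  w = (10 - (-2)·-2.000 - (-2)·0.000) / (7) = 0.857

(-2.857, -0.028, 0.857)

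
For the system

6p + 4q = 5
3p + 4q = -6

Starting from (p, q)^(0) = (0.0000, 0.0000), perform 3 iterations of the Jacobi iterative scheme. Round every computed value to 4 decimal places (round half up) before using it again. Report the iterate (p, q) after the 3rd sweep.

(2.2500, -2.8750)

Iteration 1:
  p = (5 - (4)·0.0000) / (6) = 0.8333
  q = (-6 - (3)·0.0000) / (4) = -1.5000
Iteration 2:
  p = (5 - (4)·-1.5000) / (6) = 1.8333
  q = (-6 - (3)·0.8333) / (4) = -2.1250
Iteration 3:
  p = (5 - (4)·-2.1250) / (6) = 2.2500
  q = (-6 - (3)·1.8333) / (4) = -2.8750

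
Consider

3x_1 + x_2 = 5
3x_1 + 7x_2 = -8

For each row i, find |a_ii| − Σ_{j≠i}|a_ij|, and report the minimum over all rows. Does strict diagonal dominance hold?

2

row 1: |3| − (1) = 2
row 2: |7| − (3) = 4
minimum over rows = 2 → strictly diagonally dominant (convergence guaranteed)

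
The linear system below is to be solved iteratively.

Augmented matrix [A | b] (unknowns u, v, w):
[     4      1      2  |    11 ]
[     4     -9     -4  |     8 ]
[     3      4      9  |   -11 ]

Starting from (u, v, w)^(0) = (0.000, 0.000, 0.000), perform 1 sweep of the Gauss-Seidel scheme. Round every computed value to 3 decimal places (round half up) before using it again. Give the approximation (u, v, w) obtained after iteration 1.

Iteration 1:
  u = (11 - (1)·0.000 - (2)·0.000) / (4) = 2.750
  v = (8 - (4)·2.750 - (-4)·0.000) / (-9) = 0.333
  w = (-11 - (3)·2.750 - (4)·0.333) / (9) = -2.287

(2.750, 0.333, -2.287)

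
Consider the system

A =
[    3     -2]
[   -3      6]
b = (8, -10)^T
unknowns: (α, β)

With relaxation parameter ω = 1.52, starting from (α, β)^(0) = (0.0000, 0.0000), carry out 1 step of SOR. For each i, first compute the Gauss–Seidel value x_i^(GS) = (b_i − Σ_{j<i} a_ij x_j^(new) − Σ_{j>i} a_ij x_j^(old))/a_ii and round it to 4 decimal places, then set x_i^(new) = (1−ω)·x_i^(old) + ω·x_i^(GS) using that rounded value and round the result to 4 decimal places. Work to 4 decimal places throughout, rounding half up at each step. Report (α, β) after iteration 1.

(4.0534, 0.5472)

Iteration 1:
  α: GS value = (8 - (-2)·0.0000) / (3) = 2.6667;  α ← (1−ω)·0.0000 + ω·2.6667 = 4.0534
  β: GS value = (-10 - (-3)·4.0534) / (6) = 0.3600;  β ← (1−ω)·0.0000 + ω·0.3600 = 0.5472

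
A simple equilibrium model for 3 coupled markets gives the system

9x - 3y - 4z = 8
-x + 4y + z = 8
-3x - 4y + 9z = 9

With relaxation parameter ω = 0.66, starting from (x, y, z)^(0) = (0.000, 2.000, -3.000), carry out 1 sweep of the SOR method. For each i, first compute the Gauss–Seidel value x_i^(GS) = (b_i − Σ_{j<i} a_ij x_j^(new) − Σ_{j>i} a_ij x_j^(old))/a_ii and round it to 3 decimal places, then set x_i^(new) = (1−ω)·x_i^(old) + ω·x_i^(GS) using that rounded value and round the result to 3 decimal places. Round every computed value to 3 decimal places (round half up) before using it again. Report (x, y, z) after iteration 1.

(0.147, 2.519, 0.412)

Iteration 1:
  x: GS value = (8 - (-3)·2.000 - (-4)·-3.000) / (9) = 0.222;  x ← (1−ω)·0.000 + ω·0.222 = 0.147
  y: GS value = (8 - (-1)·0.147 - (1)·-3.000) / (4) = 2.787;  y ← (1−ω)·2.000 + ω·2.787 = 2.519
  z: GS value = (9 - (-3)·0.147 - (-4)·2.519) / (9) = 2.169;  z ← (1−ω)·-3.000 + ω·2.169 = 0.412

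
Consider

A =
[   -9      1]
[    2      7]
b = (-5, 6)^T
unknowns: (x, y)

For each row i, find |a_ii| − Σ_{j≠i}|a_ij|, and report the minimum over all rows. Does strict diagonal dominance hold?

5

row 1: |-9| − (1) = 8
row 2: |7| − (2) = 5
minimum over rows = 5 → strictly diagonally dominant (convergence guaranteed)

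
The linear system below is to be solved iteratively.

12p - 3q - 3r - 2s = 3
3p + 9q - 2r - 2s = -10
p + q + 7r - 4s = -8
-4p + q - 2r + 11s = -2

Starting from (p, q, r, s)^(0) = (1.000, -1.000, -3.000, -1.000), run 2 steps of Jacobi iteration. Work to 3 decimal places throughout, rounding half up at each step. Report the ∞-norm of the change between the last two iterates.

Iteration 1:
  p = (3 - (-3)·-1.000 - (-3)·-3.000 - (-2)·-1.000) / (12) = -0.917
  q = (-10 - (3)·1.000 - (-2)·-3.000 - (-2)·-1.000) / (9) = -2.333
  r = (-8 - (1)·1.000 - (1)·-1.000 - (-4)·-1.000) / (7) = -1.714
  s = (-2 - (-4)·1.000 - (1)·-1.000 - (-2)·-3.000) / (11) = -0.273
Iteration 2:
  p = (3 - (-3)·-2.333 - (-3)·-1.714 - (-2)·-0.273) / (12) = -0.807
  q = (-10 - (3)·-0.917 - (-2)·-1.714 - (-2)·-0.273) / (9) = -1.247
  r = (-8 - (1)·-0.917 - (1)·-2.333 - (-4)·-0.273) / (7) = -0.835
  s = (-2 - (-4)·-0.917 - (1)·-2.333 - (-2)·-1.714) / (11) = -0.615
Change: (0.110, 1.086, 0.879, -0.342) → max |·| = 1.086

1.086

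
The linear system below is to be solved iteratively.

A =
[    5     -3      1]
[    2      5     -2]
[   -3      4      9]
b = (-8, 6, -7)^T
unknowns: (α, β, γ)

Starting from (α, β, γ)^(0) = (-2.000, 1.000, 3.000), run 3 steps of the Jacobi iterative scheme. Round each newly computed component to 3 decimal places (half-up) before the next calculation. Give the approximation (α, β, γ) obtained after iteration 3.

(-0.403, -0.172, -1.027)

Iteration 1:
  α = (-8 - (-3)·1.000 - (1)·3.000) / (5) = -1.600
  β = (6 - (2)·-2.000 - (-2)·3.000) / (5) = 3.200
  γ = (-7 - (-3)·-2.000 - (4)·1.000) / (9) = -1.889
Iteration 2:
  α = (-8 - (-3)·3.200 - (1)·-1.889) / (5) = 0.698
  β = (6 - (2)·-1.600 - (-2)·-1.889) / (5) = 1.084
  γ = (-7 - (-3)·-1.600 - (4)·3.200) / (9) = -2.733
Iteration 3:
  α = (-8 - (-3)·1.084 - (1)·-2.733) / (5) = -0.403
  β = (6 - (2)·0.698 - (-2)·-2.733) / (5) = -0.172
  γ = (-7 - (-3)·0.698 - (4)·1.084) / (9) = -1.027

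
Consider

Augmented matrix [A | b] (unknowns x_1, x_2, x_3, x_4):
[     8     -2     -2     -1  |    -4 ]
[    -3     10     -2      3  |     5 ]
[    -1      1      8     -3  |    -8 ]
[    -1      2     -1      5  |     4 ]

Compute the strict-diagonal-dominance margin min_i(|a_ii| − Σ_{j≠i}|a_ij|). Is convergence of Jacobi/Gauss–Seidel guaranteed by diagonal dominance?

row 1: |8| − (2+2+1) = 3
row 2: |10| − (3+2+3) = 2
row 3: |8| − (1+1+3) = 3
row 4: |5| − (1+2+1) = 1
minimum over rows = 1 → strictly diagonally dominant (convergence guaranteed)

1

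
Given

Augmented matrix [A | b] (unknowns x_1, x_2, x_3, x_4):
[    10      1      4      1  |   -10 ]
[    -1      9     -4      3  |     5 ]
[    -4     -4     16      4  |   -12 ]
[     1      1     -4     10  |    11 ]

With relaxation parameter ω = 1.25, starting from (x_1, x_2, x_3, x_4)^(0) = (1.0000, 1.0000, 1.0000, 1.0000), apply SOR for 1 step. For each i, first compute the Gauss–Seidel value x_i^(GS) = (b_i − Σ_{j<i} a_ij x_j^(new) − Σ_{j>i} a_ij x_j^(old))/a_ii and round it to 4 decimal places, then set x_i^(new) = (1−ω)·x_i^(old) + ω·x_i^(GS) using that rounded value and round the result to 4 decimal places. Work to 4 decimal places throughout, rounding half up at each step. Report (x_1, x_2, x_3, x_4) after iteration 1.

(-2.2500, 0.2709, -2.1185, 0.3131)

Iteration 1:
  x_1: GS value = (-10 - (1)·1.0000 - (4)·1.0000 - (1)·1.0000) / (10) = -1.6000;  x_1 ← (1−ω)·1.0000 + ω·-1.6000 = -2.2500
  x_2: GS value = (5 - (-1)·-2.2500 - (-4)·1.0000 - (3)·1.0000) / (9) = 0.4167;  x_2 ← (1−ω)·1.0000 + ω·0.4167 = 0.2709
  x_3: GS value = (-12 - (-4)·-2.2500 - (-4)·0.2709 - (4)·1.0000) / (16) = -1.4948;  x_3 ← (1−ω)·1.0000 + ω·-1.4948 = -2.1185
  x_4: GS value = (11 - (1)·-2.2500 - (1)·0.2709 - (-4)·-2.1185) / (10) = 0.4505;  x_4 ← (1−ω)·1.0000 + ω·0.4505 = 0.3131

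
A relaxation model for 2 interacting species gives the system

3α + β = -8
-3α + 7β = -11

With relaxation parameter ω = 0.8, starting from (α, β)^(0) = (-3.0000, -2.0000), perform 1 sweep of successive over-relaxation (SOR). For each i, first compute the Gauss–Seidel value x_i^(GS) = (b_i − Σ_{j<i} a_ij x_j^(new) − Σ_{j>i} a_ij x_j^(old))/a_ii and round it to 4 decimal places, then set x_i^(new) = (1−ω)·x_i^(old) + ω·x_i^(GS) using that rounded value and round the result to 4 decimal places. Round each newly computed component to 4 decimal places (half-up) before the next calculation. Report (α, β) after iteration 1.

Iteration 1:
  α: GS value = (-8 - (1)·-2.0000) / (3) = -2.0000;  α ← (1−ω)·-3.0000 + ω·-2.0000 = -2.2000
  β: GS value = (-11 - (-3)·-2.2000) / (7) = -2.5143;  β ← (1−ω)·-2.0000 + ω·-2.5143 = -2.4114

(-2.2000, -2.4114)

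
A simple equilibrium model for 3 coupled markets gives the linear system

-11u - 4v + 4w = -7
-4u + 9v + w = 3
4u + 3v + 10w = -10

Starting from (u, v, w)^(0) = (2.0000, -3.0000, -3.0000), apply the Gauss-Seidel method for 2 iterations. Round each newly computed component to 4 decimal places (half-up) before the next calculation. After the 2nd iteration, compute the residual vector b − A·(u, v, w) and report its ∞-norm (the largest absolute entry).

4.3837

Iteration 1:
  u = (-7 - (-4)·-3.0000 - (4)·-3.0000) / (-11) = 0.6364
  v = (3 - (-4)·0.6364 - (1)·-3.0000) / (9) = 0.9495
  w = (-10 - (4)·0.6364 - (3)·0.9495) / (10) = -1.5394
Iteration 2:
  u = (-7 - (-4)·0.9495 - (4)·-1.5394) / (-11) = -0.2687
  v = (3 - (-4)·-0.2687 - (1)·-1.5394) / (9) = 0.3850
  w = (-10 - (4)·-0.2687 - (3)·0.3850) / (10) = -1.0080
Residual b − A·x = (-4.3837, -0.5318, -0.0002); ∞-norm = 4.3837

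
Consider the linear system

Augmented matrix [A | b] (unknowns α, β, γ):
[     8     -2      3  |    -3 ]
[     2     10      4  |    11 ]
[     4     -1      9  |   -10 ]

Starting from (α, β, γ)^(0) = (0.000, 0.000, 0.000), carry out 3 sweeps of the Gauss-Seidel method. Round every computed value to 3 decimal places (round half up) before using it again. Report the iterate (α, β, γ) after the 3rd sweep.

Iteration 1:
  α = (-3 - (-2)·0.000 - (3)·0.000) / (8) = -0.375
  β = (11 - (2)·-0.375 - (4)·0.000) / (10) = 1.175
  γ = (-10 - (4)·-0.375 - (-1)·1.175) / (9) = -0.814
Iteration 2:
  α = (-3 - (-2)·1.175 - (3)·-0.814) / (8) = 0.224
  β = (11 - (2)·0.224 - (4)·-0.814) / (10) = 1.381
  γ = (-10 - (4)·0.224 - (-1)·1.381) / (9) = -1.057
Iteration 3:
  α = (-3 - (-2)·1.381 - (3)·-1.057) / (8) = 0.367
  β = (11 - (2)·0.367 - (4)·-1.057) / (10) = 1.449
  γ = (-10 - (4)·0.367 - (-1)·1.449) / (9) = -1.113

(0.367, 1.449, -1.113)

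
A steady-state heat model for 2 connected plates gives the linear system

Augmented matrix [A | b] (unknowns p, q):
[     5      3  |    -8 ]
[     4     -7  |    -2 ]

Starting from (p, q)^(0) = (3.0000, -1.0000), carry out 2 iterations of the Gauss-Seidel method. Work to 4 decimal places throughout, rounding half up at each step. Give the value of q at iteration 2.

Iteration 1:
  p = (-8 - (3)·-1.0000) / (5) = -1.0000
  q = (-2 - (4)·-1.0000) / (-7) = -0.2857
Iteration 2:
  p = (-8 - (3)·-0.2857) / (5) = -1.4286
  q = (-2 - (4)·-1.4286) / (-7) = -0.5306

-0.5306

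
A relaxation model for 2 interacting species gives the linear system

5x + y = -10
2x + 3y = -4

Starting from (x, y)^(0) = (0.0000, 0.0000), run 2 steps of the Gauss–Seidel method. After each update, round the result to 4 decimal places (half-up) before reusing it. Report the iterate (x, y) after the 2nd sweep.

(-2.0000, 0.0000)

Iteration 1:
  x = (-10 - (1)·0.0000) / (5) = -2.0000
  y = (-4 - (2)·-2.0000) / (3) = 0.0000
Iteration 2:
  x = (-10 - (1)·0.0000) / (5) = -2.0000
  y = (-4 - (2)·-2.0000) / (3) = 0.0000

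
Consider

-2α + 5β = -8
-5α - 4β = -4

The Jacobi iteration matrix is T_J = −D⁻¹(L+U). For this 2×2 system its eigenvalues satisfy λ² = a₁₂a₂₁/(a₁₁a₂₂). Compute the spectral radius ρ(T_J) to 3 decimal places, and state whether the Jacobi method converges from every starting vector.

a₁₂a₂₁/(a₁₁a₂₂) = (5)·(-5) / ((-2)·(-4)) = -3.125000
ρ = √|-3.125000| = √3.125000 = 1.768
ρ > 1, so Jacobi diverges

1.768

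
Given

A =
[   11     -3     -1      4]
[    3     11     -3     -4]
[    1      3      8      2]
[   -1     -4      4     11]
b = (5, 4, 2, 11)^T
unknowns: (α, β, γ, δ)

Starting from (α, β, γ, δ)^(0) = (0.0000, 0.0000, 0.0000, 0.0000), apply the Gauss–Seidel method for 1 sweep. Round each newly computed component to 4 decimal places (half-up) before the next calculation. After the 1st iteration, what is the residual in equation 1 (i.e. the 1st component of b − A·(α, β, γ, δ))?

Iteration 1:
  α = (5 - (-3)·0.0000 - (-1)·0.0000 - (4)·0.0000) / (11) = 0.4545
  β = (4 - (3)·0.4545 - (-3)·0.0000 - (-4)·0.0000) / (11) = 0.2397
  γ = (2 - (1)·0.4545 - (3)·0.2397 - (2)·0.0000) / (8) = 0.1033
  δ = (11 - (-1)·0.4545 - (-4)·0.2397 - (4)·0.1033) / (11) = 1.0909
Residual b − A·x = (-3.5407, 4.6733, -2.1818, 0.0002)

-3.5407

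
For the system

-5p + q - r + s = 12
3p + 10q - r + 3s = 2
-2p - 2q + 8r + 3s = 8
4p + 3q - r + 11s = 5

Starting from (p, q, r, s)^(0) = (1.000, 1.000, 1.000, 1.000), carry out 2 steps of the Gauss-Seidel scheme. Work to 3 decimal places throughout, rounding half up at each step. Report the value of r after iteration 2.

0.196

Iteration 1:
  p = (12 - (1)·1.000 - (-1)·1.000 - (1)·1.000) / (-5) = -2.200
  q = (2 - (3)·-2.200 - (-1)·1.000 - (3)·1.000) / (10) = 0.660
  r = (8 - (-2)·-2.200 - (-2)·0.660 - (3)·1.000) / (8) = 0.240
  s = (5 - (4)·-2.200 - (3)·0.660 - (-1)·0.240) / (11) = 1.096
Iteration 2:
  p = (12 - (1)·0.660 - (-1)·0.240 - (1)·1.096) / (-5) = -2.097
  q = (2 - (3)·-2.097 - (-1)·0.240 - (3)·1.096) / (10) = 0.524
  r = (8 - (-2)·-2.097 - (-2)·0.524 - (3)·1.096) / (8) = 0.196
  s = (5 - (4)·-2.097 - (3)·0.524 - (-1)·0.196) / (11) = 1.092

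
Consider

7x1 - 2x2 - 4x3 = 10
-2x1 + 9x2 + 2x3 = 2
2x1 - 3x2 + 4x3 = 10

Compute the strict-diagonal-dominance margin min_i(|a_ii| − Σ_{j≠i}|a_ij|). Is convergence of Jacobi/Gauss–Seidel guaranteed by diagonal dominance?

row 1: |7| − (2+4) = 1
row 2: |9| − (2+2) = 5
row 3: |4| − (2+3) = -1
minimum over rows = -1 → not strictly diagonally dominant

-1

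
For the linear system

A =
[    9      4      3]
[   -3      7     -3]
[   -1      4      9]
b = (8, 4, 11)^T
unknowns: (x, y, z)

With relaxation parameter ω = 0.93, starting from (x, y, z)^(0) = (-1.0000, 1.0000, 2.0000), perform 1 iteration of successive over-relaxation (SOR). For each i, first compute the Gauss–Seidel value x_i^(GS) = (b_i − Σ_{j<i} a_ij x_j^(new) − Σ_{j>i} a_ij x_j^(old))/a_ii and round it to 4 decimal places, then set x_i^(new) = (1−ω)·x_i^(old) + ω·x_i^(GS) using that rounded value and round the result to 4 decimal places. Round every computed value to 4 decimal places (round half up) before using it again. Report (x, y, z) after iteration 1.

Iteration 1:
  x: GS value = (8 - (4)·1.0000 - (3)·2.0000) / (9) = -0.2222;  x ← (1−ω)·-1.0000 + ω·-0.2222 = -0.2766
  y: GS value = (4 - (-3)·-0.2766 - (-3)·2.0000) / (7) = 1.3100;  y ← (1−ω)·1.0000 + ω·1.3100 = 1.2883
  z: GS value = (11 - (-1)·-0.2766 - (4)·1.2883) / (9) = 0.6189;  z ← (1−ω)·2.0000 + ω·0.6189 = 0.7156

(-0.2766, 1.2883, 0.7156)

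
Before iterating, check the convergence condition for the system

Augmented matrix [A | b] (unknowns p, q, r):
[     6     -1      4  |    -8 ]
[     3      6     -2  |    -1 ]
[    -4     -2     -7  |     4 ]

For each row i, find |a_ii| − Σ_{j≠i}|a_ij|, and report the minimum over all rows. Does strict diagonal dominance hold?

row 1: |6| − (1+4) = 1
row 2: |6| − (3+2) = 1
row 3: |-7| − (4+2) = 1
minimum over rows = 1 → strictly diagonally dominant (convergence guaranteed)

1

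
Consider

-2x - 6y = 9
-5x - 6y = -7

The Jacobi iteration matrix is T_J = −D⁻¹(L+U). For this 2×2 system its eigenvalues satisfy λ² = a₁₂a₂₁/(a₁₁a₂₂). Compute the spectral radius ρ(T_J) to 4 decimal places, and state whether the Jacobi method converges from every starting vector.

1.5811

a₁₂a₂₁/(a₁₁a₂₂) = (-6)·(-5) / ((-2)·(-6)) = 2.500000
ρ = √|2.500000| = √2.500000 = 1.5811
ρ > 1, so Jacobi diverges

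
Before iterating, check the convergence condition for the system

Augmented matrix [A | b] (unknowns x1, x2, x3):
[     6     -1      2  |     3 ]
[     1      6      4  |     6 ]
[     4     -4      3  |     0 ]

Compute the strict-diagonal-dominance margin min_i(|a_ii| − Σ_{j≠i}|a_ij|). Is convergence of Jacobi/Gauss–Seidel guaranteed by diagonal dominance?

-5

row 1: |6| − (1+2) = 3
row 2: |6| − (1+4) = 1
row 3: |3| − (4+4) = -5
minimum over rows = -5 → not strictly diagonally dominant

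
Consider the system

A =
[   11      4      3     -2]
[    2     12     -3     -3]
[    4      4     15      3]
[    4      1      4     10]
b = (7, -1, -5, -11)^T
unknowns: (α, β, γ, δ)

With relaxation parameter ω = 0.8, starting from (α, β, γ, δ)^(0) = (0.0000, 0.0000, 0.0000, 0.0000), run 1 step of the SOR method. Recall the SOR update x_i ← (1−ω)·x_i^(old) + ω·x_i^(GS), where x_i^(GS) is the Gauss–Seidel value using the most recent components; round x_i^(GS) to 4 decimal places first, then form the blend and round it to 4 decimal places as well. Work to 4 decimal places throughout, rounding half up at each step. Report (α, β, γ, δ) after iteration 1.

Iteration 1:
  α: GS value = (7 - (4)·0.0000 - (3)·0.0000 - (-2)·0.0000) / (11) = 0.6364;  α ← (1−ω)·0.0000 + ω·0.6364 = 0.5091
  β: GS value = (-1 - (2)·0.5091 - (-3)·0.0000 - (-3)·0.0000) / (12) = -0.1682;  β ← (1−ω)·0.0000 + ω·-0.1682 = -0.1346
  γ: GS value = (-5 - (4)·0.5091 - (4)·-0.1346 - (3)·0.0000) / (15) = -0.4332;  γ ← (1−ω)·0.0000 + ω·-0.4332 = -0.3466
  δ: GS value = (-11 - (4)·0.5091 - (1)·-0.1346 - (4)·-0.3466) / (10) = -1.1515;  δ ← (1−ω)·0.0000 + ω·-1.1515 = -0.9212

(0.5091, -0.1346, -0.3466, -0.9212)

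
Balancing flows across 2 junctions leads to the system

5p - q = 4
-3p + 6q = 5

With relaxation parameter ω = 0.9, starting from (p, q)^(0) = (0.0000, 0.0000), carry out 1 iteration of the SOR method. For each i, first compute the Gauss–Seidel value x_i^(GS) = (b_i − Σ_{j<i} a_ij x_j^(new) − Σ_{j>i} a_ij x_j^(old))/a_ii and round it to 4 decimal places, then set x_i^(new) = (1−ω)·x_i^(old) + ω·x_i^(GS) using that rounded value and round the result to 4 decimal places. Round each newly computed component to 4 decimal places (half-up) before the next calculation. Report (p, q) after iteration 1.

Iteration 1:
  p: GS value = (4 - (-1)·0.0000) / (5) = 0.8000;  p ← (1−ω)·0.0000 + ω·0.8000 = 0.7200
  q: GS value = (5 - (-3)·0.7200) / (6) = 1.1933;  q ← (1−ω)·0.0000 + ω·1.1933 = 1.0740

(0.7200, 1.0740)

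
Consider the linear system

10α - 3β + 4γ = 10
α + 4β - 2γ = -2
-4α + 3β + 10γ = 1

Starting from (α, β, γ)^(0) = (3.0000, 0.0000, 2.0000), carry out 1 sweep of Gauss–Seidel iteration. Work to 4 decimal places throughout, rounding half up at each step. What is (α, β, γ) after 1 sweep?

(0.2000, 0.4500, 0.0450)

Iteration 1:
  α = (10 - (-3)·0.0000 - (4)·2.0000) / (10) = 0.2000
  β = (-2 - (1)·0.2000 - (-2)·2.0000) / (4) = 0.4500
  γ = (1 - (-4)·0.2000 - (3)·0.4500) / (10) = 0.0450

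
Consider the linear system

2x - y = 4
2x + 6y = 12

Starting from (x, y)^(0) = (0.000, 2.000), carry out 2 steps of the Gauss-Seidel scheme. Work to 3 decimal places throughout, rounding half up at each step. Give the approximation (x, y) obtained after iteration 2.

(2.500, 1.167)

Iteration 1:
  x = (4 - (-1)·2.000) / (2) = 3.000
  y = (12 - (2)·3.000) / (6) = 1.000
Iteration 2:
  x = (4 - (-1)·1.000) / (2) = 2.500
  y = (12 - (2)·2.500) / (6) = 1.167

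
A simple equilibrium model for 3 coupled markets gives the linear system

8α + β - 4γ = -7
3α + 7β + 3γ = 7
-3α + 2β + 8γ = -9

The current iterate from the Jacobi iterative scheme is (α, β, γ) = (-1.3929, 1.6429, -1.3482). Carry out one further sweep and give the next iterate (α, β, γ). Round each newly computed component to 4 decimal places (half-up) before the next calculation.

One sweep:
  α = (-7 - (1)·1.6429 - (-4)·-1.3482) / (8) = -1.7545
  β = (7 - (3)·-1.3929 - (3)·-1.3482) / (7) = 2.1748
  γ = (-9 - (-3)·-1.3929 - (2)·1.6429) / (8) = -2.0581

(-1.7545, 2.1748, -2.0581)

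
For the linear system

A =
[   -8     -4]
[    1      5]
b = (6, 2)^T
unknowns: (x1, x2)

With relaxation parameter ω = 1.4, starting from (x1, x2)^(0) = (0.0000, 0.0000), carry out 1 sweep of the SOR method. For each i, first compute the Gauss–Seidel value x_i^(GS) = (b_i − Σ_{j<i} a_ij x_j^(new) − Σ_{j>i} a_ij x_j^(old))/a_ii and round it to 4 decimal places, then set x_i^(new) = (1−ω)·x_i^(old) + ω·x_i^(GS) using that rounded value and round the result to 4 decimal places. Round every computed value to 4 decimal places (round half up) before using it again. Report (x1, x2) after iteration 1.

Iteration 1:
  x1: GS value = (6 - (-4)·0.0000) / (-8) = -0.7500;  x1 ← (1−ω)·0.0000 + ω·-0.7500 = -1.0500
  x2: GS value = (2 - (1)·-1.0500) / (5) = 0.6100;  x2 ← (1−ω)·0.0000 + ω·0.6100 = 0.8540

(-1.0500, 0.8540)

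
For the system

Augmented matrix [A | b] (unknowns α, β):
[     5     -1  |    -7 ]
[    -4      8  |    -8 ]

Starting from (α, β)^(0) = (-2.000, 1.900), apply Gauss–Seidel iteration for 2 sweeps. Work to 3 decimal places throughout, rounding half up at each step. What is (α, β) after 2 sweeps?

(-1.702, -1.851)

Iteration 1:
  α = (-7 - (-1)·1.900) / (5) = -1.020
  β = (-8 - (-4)·-1.020) / (8) = -1.510
Iteration 2:
  α = (-7 - (-1)·-1.510) / (5) = -1.702
  β = (-8 - (-4)·-1.702) / (8) = -1.851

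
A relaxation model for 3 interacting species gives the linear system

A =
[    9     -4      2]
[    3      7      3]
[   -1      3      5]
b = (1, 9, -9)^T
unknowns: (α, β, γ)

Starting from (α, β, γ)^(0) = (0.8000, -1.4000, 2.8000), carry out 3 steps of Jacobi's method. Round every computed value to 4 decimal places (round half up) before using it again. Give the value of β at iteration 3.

2.0133

Iteration 1:
  α = (1 - (-4)·-1.4000 - (2)·2.8000) / (9) = -1.1333
  β = (9 - (3)·0.8000 - (3)·2.8000) / (7) = -0.2571
  γ = (-9 - (-1)·0.8000 - (3)·-1.4000) / (5) = -0.8000
Iteration 2:
  α = (1 - (-4)·-0.2571 - (2)·-0.8000) / (9) = 0.1746
  β = (9 - (3)·-1.1333 - (3)·-0.8000) / (7) = 2.1143
  γ = (-9 - (-1)·-1.1333 - (3)·-0.2571) / (5) = -1.8724
Iteration 3:
  α = (1 - (-4)·2.1143 - (2)·-1.8724) / (9) = 1.4669
  β = (9 - (3)·0.1746 - (3)·-1.8724) / (7) = 2.0133
  γ = (-9 - (-1)·0.1746 - (3)·2.1143) / (5) = -3.0337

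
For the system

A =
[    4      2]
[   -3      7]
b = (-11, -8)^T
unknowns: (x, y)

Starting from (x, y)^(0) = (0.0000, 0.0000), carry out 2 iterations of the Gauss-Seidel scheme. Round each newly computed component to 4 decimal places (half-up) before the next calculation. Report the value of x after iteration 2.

Iteration 1:
  x = (-11 - (2)·0.0000) / (4) = -2.7500
  y = (-8 - (-3)·-2.7500) / (7) = -2.3214
Iteration 2:
  x = (-11 - (2)·-2.3214) / (4) = -1.5893
  y = (-8 - (-3)·-1.5893) / (7) = -1.8240

-1.5893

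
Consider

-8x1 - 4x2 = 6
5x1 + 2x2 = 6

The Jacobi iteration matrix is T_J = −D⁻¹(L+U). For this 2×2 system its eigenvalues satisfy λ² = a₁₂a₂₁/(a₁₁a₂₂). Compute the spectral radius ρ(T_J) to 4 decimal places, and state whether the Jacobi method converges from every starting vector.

1.1180

a₁₂a₂₁/(a₁₁a₂₂) = (-4)·(5) / ((-8)·(2)) = 1.250000
ρ = √|1.250000| = √1.250000 = 1.1180
ρ > 1, so Jacobi diverges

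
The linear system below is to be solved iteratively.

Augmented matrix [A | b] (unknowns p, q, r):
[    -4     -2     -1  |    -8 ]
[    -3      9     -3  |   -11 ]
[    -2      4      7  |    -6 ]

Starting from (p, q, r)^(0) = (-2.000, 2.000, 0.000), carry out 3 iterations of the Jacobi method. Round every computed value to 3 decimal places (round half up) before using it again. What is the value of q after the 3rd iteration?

0.143

Iteration 1:
  p = (-8 - (-2)·2.000 - (-1)·0.000) / (-4) = 1.000
  q = (-11 - (-3)·-2.000 - (-3)·0.000) / (9) = -1.889
  r = (-6 - (-2)·-2.000 - (4)·2.000) / (7) = -2.571
Iteration 2:
  p = (-8 - (-2)·-1.889 - (-1)·-2.571) / (-4) = 3.587
  q = (-11 - (-3)·1.000 - (-3)·-2.571) / (9) = -1.746
  r = (-6 - (-2)·1.000 - (4)·-1.889) / (7) = 0.508
Iteration 3:
  p = (-8 - (-2)·-1.746 - (-1)·0.508) / (-4) = 2.746
  q = (-11 - (-3)·3.587 - (-3)·0.508) / (9) = 0.143
  r = (-6 - (-2)·3.587 - (4)·-1.746) / (7) = 1.165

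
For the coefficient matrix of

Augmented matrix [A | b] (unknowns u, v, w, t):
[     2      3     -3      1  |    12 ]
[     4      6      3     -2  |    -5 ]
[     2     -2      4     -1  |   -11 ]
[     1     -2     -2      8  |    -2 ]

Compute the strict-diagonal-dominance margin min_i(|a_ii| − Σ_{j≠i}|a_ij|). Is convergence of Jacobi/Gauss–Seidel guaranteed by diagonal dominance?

row 1: |2| − (3+3+1) = -5
row 2: |6| − (4+3+2) = -3
row 3: |4| − (2+2+1) = -1
row 4: |8| − (1+2+2) = 3
minimum over rows = -5 → not strictly diagonally dominant

-5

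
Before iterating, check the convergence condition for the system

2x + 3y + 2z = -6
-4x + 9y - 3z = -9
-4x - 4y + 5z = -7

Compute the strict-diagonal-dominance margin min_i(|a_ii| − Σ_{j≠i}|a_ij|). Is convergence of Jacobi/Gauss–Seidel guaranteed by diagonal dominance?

row 1: |2| − (3+2) = -3
row 2: |9| − (4+3) = 2
row 3: |5| − (4+4) = -3
minimum over rows = -3 → not strictly diagonally dominant

-3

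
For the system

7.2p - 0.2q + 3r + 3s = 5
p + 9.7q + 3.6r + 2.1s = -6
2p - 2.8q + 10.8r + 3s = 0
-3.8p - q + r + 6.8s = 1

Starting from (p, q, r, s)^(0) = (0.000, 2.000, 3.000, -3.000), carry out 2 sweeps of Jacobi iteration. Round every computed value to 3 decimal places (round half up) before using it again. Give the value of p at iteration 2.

0.101

Iteration 1:
  p = (5 - (-0.2)·2.000 - (3)·3.000 - (3)·-3.000) / (7.2) = 0.750
  q = (-6 - (1)·0.000 - (3.6)·3.000 - (2.1)·-3.000) / (9.7) = -1.082
  r = (0 - (2)·0.000 - (-2.8)·2.000 - (3)·-3.000) / (10.8) = 1.352
  s = (1 - (-3.8)·0.000 - (-1)·2.000 - (1)·3.000) / (6.8) = 0.000
Iteration 2:
  p = (5 - (-0.2)·-1.082 - (3)·1.352 - (3)·0.000) / (7.2) = 0.101
  q = (-6 - (1)·0.750 - (3.6)·1.352 - (2.1)·0.000) / (9.7) = -1.198
  r = (0 - (2)·0.750 - (-2.8)·-1.082 - (3)·0.000) / (10.8) = -0.419
  s = (1 - (-3.8)·0.750 - (-1)·-1.082 - (1)·1.352) / (6.8) = 0.208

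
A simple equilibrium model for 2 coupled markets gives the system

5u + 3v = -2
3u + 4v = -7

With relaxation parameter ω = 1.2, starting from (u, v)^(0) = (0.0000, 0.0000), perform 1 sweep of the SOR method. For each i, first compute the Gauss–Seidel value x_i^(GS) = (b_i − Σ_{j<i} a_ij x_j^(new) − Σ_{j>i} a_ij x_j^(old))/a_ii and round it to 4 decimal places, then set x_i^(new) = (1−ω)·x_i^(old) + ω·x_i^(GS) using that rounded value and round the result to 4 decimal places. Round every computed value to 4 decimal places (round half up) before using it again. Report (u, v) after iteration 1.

(-0.4800, -1.6680)

Iteration 1:
  u: GS value = (-2 - (3)·0.0000) / (5) = -0.4000;  u ← (1−ω)·0.0000 + ω·-0.4000 = -0.4800
  v: GS value = (-7 - (3)·-0.4800) / (4) = -1.3900;  v ← (1−ω)·0.0000 + ω·-1.3900 = -1.6680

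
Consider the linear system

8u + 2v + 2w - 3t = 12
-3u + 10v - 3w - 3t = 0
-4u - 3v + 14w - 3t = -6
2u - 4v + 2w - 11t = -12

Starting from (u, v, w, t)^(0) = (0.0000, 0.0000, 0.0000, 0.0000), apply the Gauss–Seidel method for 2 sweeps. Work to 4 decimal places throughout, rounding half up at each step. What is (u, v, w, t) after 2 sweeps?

(1.8200, 0.9402, 0.5538, 1.1806)

Iteration 1:
  u = (12 - (2)·0.0000 - (2)·0.0000 - (-3)·0.0000) / (8) = 1.5000
  v = (0 - (-3)·1.5000 - (-3)·0.0000 - (-3)·0.0000) / (10) = 0.4500
  w = (-6 - (-4)·1.5000 - (-3)·0.4500 - (-3)·0.0000) / (14) = 0.0964
  t = (-12 - (2)·1.5000 - (-4)·0.4500 - (2)·0.0964) / (-11) = 1.2175
Iteration 2:
  u = (12 - (2)·0.4500 - (2)·0.0964 - (-3)·1.2175) / (8) = 1.8200
  v = (0 - (-3)·1.8200 - (-3)·0.0964 - (-3)·1.2175) / (10) = 0.9402
  w = (-6 - (-4)·1.8200 - (-3)·0.9402 - (-3)·1.2175) / (14) = 0.5538
  t = (-12 - (2)·1.8200 - (-4)·0.9402 - (2)·0.5538) / (-11) = 1.1806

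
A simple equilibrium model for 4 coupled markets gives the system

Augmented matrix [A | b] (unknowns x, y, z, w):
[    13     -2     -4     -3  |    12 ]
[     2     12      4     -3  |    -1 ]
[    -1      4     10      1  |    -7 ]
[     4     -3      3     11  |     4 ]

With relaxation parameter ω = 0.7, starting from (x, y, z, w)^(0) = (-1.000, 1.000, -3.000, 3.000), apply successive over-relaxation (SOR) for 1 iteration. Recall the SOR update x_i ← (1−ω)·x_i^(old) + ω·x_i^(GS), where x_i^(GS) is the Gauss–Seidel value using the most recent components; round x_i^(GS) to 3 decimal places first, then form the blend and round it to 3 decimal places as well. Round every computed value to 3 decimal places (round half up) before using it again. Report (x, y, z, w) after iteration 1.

Iteration 1:
  x: GS value = (12 - (-2)·1.000 - (-4)·-3.000 - (-3)·3.000) / (13) = 0.846;  x ← (1−ω)·-1.000 + ω·0.846 = 0.292
  y: GS value = (-1 - (2)·0.292 - (4)·-3.000 - (-3)·3.000) / (12) = 1.618;  y ← (1−ω)·1.000 + ω·1.618 = 1.433
  z: GS value = (-7 - (-1)·0.292 - (4)·1.433 - (1)·3.000) / (10) = -1.544;  z ← (1−ω)·-3.000 + ω·-1.544 = -1.981
  w: GS value = (4 - (4)·0.292 - (-3)·1.433 - (3)·-1.981) / (11) = 1.189;  w ← (1−ω)·3.000 + ω·1.189 = 1.732

(0.292, 1.433, -1.981, 1.732)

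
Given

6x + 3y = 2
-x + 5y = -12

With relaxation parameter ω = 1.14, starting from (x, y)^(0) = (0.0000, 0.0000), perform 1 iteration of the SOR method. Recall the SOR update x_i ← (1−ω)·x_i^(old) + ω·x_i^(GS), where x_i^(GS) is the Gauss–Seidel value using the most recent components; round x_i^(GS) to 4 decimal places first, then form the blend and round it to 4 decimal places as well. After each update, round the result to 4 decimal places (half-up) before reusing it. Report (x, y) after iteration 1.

(0.3800, -2.6494)

Iteration 1:
  x: GS value = (2 - (3)·0.0000) / (6) = 0.3333;  x ← (1−ω)·0.0000 + ω·0.3333 = 0.3800
  y: GS value = (-12 - (-1)·0.3800) / (5) = -2.3240;  y ← (1−ω)·0.0000 + ω·-2.3240 = -2.6494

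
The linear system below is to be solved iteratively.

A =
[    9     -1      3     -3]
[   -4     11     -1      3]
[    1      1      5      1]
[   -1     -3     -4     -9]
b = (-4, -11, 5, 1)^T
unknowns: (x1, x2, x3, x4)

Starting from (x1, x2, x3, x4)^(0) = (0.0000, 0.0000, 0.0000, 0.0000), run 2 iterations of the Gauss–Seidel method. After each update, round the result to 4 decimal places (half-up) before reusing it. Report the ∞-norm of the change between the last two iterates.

0.6567

Iteration 1:
  x1 = (-4 - (-1)·0.0000 - (3)·0.0000 - (-3)·0.0000) / (9) = -0.4444
  x2 = (-11 - (-4)·-0.4444 - (-1)·0.0000 - (3)·0.0000) / (11) = -1.1616
  x3 = (5 - (1)·-0.4444 - (1)·-1.1616 - (1)·0.0000) / (5) = 1.3212
  x4 = (1 - (-1)·-0.4444 - (-3)·-1.1616 - (-4)·1.3212) / (-9) = -0.2617
Iteration 2:
  x1 = (-4 - (-1)·-1.1616 - (3)·1.3212 - (-3)·-0.2617) / (9) = -1.1011
  x2 = (-11 - (-4)·-1.1011 - (-1)·1.3212 - (3)·-0.2617) / (11) = -1.2089
  x3 = (5 - (1)·-1.1011 - (1)·-1.2089 - (1)·-0.2617) / (5) = 1.5143
  x4 = (1 - (-1)·-1.1011 - (-3)·-1.2089 - (-4)·1.5143) / (-9) = -0.2588
Change: (-0.6567, -0.0473, 0.1931, 0.0029) → max |·| = 0.6567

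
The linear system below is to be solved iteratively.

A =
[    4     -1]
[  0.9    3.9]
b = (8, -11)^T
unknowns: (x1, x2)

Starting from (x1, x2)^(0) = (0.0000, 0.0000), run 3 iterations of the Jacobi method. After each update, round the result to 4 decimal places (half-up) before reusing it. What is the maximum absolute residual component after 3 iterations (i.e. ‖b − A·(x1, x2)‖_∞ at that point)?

0.1627

Iteration 1:
  x1 = (8 - (-1)·0.0000) / (4) = 2.0000
  x2 = (-11 - (0.9)·0.0000) / (3.9) = -2.8205
Iteration 2:
  x1 = (8 - (-1)·-2.8205) / (4) = 1.2949
  x2 = (-11 - (0.9)·2.0000) / (3.9) = -3.2821
Iteration 3:
  x1 = (8 - (-1)·-3.2821) / (4) = 1.1795
  x2 = (-11 - (0.9)·1.2949) / (3.9) = -3.1193
Residual b − A·x = (0.1627, 0.1037); ∞-norm = 0.1627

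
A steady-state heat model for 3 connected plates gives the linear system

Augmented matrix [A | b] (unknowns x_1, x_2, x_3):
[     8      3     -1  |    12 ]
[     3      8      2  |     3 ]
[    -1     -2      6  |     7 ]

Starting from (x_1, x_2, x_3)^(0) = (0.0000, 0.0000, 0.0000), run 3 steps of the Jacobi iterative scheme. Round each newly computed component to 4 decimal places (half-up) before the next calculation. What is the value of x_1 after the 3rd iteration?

Iteration 1:
  x_1 = (12 - (3)·0.0000 - (-1)·0.0000) / (8) = 1.5000
  x_2 = (3 - (3)·0.0000 - (2)·0.0000) / (8) = 0.3750
  x_3 = (7 - (-1)·0.0000 - (-2)·0.0000) / (6) = 1.1667
Iteration 2:
  x_1 = (12 - (3)·0.3750 - (-1)·1.1667) / (8) = 1.5052
  x_2 = (3 - (3)·1.5000 - (2)·1.1667) / (8) = -0.4792
  x_3 = (7 - (-1)·1.5000 - (-2)·0.3750) / (6) = 1.5417
Iteration 3:
  x_1 = (12 - (3)·-0.4792 - (-1)·1.5417) / (8) = 1.8724
  x_2 = (3 - (3)·1.5052 - (2)·1.5417) / (8) = -0.5749
  x_3 = (7 - (-1)·1.5052 - (-2)·-0.4792) / (6) = 1.2578

1.8724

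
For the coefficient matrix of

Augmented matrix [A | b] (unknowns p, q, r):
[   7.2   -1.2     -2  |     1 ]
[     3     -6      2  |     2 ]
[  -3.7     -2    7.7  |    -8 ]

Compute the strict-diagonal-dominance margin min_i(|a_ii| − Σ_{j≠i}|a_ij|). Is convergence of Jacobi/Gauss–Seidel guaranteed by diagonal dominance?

1

row 1: |7.2| − (1.2+2) = 4
row 2: |-6| − (3+2) = 1
row 3: |7.7| − (3.7+2) = 2
minimum over rows = 1 → strictly diagonally dominant (convergence guaranteed)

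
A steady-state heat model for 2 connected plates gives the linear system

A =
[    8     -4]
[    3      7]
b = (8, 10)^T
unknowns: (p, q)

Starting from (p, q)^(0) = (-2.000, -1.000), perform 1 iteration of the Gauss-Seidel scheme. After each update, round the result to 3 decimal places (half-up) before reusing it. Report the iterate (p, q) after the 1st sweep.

Iteration 1:
  p = (8 - (-4)·-1.000) / (8) = 0.500
  q = (10 - (3)·0.500) / (7) = 1.214

(0.500, 1.214)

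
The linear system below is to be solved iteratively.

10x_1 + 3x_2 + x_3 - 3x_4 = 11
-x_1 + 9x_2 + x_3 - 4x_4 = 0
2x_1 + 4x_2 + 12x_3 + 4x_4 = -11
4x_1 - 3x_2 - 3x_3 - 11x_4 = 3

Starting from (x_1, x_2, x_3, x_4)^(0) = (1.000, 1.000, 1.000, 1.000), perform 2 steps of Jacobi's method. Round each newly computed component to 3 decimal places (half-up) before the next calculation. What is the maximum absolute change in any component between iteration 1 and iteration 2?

Iteration 1:
  x_1 = (11 - (3)·1.000 - (1)·1.000 - (-3)·1.000) / (10) = 1.000
  x_2 = (0 - (-1)·1.000 - (1)·1.000 - (-4)·1.000) / (9) = 0.444
  x_3 = (-11 - (2)·1.000 - (4)·1.000 - (4)·1.000) / (12) = -1.750
  x_4 = (3 - (4)·1.000 - (-3)·1.000 - (-3)·1.000) / (-11) = -0.455
Iteration 2:
  x_1 = (11 - (3)·0.444 - (1)·-1.750 - (-3)·-0.455) / (10) = 1.005
  x_2 = (0 - (-1)·1.000 - (1)·-1.750 - (-4)·-0.455) / (9) = 0.103
  x_3 = (-11 - (2)·1.000 - (4)·0.444 - (4)·-0.455) / (12) = -1.080
  x_4 = (3 - (4)·1.000 - (-3)·0.444 - (-3)·-1.750) / (-11) = 0.447
Change: (0.005, -0.341, 0.670, 0.902) → max |·| = 0.902

0.902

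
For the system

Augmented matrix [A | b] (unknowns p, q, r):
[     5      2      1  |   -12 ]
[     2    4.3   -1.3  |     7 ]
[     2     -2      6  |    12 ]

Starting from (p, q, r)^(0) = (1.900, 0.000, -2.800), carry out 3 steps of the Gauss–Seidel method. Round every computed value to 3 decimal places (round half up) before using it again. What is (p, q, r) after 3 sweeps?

Iteration 1:
  p = (-12 - (2)·0.000 - (1)·-2.800) / (5) = -1.840
  q = (7 - (2)·-1.840 - (-1.3)·-2.800) / (4.3) = 1.637
  r = (12 - (2)·-1.840 - (-2)·1.637) / (6) = 3.159
Iteration 2:
  p = (-12 - (2)·1.637 - (1)·3.159) / (5) = -3.687
  q = (7 - (2)·-3.687 - (-1.3)·3.159) / (4.3) = 4.298
  r = (12 - (2)·-3.687 - (-2)·4.298) / (6) = 4.662
Iteration 3:
  p = (-12 - (2)·4.298 - (1)·4.662) / (5) = -5.052
  q = (7 - (2)·-5.052 - (-1.3)·4.662) / (4.3) = 5.387
  r = (12 - (2)·-5.052 - (-2)·5.387) / (6) = 5.480

(-5.052, 5.387, 5.480)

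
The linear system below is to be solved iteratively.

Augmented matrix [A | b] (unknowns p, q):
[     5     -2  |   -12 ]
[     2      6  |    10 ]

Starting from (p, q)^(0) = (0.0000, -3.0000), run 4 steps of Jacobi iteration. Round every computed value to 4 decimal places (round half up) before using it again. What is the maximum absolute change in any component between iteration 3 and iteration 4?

0.2489

Iteration 1:
  p = (-12 - (-2)·-3.0000) / (5) = -3.6000
  q = (10 - (2)·0.0000) / (6) = 1.6667
Iteration 2:
  p = (-12 - (-2)·1.6667) / (5) = -1.7333
  q = (10 - (2)·-3.6000) / (6) = 2.8667
Iteration 3:
  p = (-12 - (-2)·2.8667) / (5) = -1.2533
  q = (10 - (2)·-1.7333) / (6) = 2.2444
Iteration 4:
  p = (-12 - (-2)·2.2444) / (5) = -1.5022
  q = (10 - (2)·-1.2533) / (6) = 2.0844
Change: (-0.2489, -0.1600) → max |·| = 0.2489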